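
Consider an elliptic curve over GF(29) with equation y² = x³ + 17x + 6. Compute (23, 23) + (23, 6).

O

The two points share x = 23 and their y-coordinates satisfy 23 + 6 ≡ 0 (mod 29), so they are inverses. Their sum is 𝒪.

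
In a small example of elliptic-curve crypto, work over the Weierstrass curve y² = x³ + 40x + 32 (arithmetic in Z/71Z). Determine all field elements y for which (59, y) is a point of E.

5, 66

x³ + 40x + 32 = 207771 ≡ 25 (mod 71).
Square roots of 25 mod 71: 5 and 66 (since 5² = 25 ≡ 25).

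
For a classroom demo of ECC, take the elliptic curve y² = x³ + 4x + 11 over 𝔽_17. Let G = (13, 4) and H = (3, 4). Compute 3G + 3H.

(7, 12)

First 3G:
Repeated addition: build up to 3G.
2G: tangent at (13, 4): λ = (3·13² + 4)/(2·4) ≡ 1/8. 8⁻¹ ≡ 15 (mod 17), so λ ≡ 1·15 ≡ 15.
  x = λ² - 13 - 13 = 225 - 26 ≡ 12; y = λ·(13 - 12) - 4 ≡ 11. → (12, 11)
3G: (12, 11) + (13, 4). λ = (4 - 11)/(13 - 12) ≡ 10/1 mod 17. 1⁻¹ ≡ 1 (mod 17) since 1·1 = 1 ≡ 1, so λ ≡ 10.
  x = λ² - 12 - 13 = 100 - 25 ≡ 7; y = λ·(12 - 7) - 11 ≡ 5. → (7, 5)
3G = (7, 5).
Next 3H:
Repeated addition: build up to 3H.
2H: tangent at (3, 4): λ = (3·3² + 4)/(2·4) ≡ 14/8. 8⁻¹ ≡ 15 (mod 17) since 8·15 = 120 ≡ 1, so λ ≡ 14·15 ≡ 6.
  x = λ² - 3 - 3 = 36 - 6 ≡ 13; y = λ·(3 - 13) - 4 ≡ 4. → (13, 4)
3H: (13, 4) + (3, 4). λ = (4 - 4)/(3 - 13) ≡ 0/7 mod 17. 7⁻¹ ≡ 5 (mod 17), so λ ≡ 0.
  x = λ² - 13 - 3 = 0 - 16 ≡ 1; y = λ·(13 - 1) - 4 ≡ 13. → (1, 13)
3H = (1, 13).
Finally 3G + 3H:
(7, 5) + (1, 13). λ = (13 - 5)/(1 - 7) ≡ 8/11 mod 17. 11⁻¹ ≡ 14 (mod 17), so λ ≡ 10.
  x = λ² - 7 - 1 = 100 - 8 ≡ 7; y = λ·(7 - 7) - 5 ≡ 12. → (7, 12)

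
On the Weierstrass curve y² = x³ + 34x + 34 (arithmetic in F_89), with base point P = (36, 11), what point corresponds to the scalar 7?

Double-and-add on 7 = (111)₂. Start with P = (36, 11) for the leading 1-bit.
double: tangent at (36, 11): λ = (3·36² + 34)/(2·11) ≡ 6/22. 22⁻¹ ≡ 85 (mod 89) since 22·85 = 1870 ≡ 1, so λ ≡ 6·85 ≡ 65.
  x = λ² - 36 - 36 = 4225 - 72 ≡ 59; y = λ·(36 - 59) - 11 ≡ 7. → (59, 7)
add P: (59, 7) + (36, 11). λ = (11 - 7)/(36 - 59) ≡ 4/66 mod 89. 66⁻¹ ≡ 58 (mod 89) since 66·58 = 3828 ≡ 1, so λ ≡ 54.
  x = λ² - 59 - 36 = 2916 - 95 ≡ 62; y = λ·(59 - 62) - 7 ≡ 9. → (62, 9)
double: tangent at (62, 9): λ = (3·62² + 34)/(2·9) ≡ 85/18. 18⁻¹ ≡ 5 (mod 89) since 18·5 = 90 ≡ 1, so λ ≡ 85·5 ≡ 69.
  x = λ² - 62 - 62 = 4761 - 124 ≡ 9; y = λ·(62 - 9) - 9 ≡ 88. → (9, 88)
add P: (9, 88) + (36, 11). λ = (11 - 88)/(36 - 9) ≡ 12/27 mod 89. 27⁻¹ ≡ 33 (mod 89), so λ ≡ 40.
  x = λ² - 9 - 36 = 1600 - 45 ≡ 42; y = λ·(9 - 42) - 88 ≡ 16. → (42, 16)

(42, 16)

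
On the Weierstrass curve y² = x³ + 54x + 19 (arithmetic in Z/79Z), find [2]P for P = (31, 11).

(5, 63)

tangent at (31, 11): λ = (3·31² + 54)/(2·11) ≡ 14/22. 22⁻¹ ≡ 18 (mod 79) since 22·18 = 396 ≡ 1, so λ ≡ 14·18 ≡ 15.
  x = λ² - 31 - 31 = 225 - 62 ≡ 5; y = λ·(31 - 5) - 11 ≡ 63. → (5, 63)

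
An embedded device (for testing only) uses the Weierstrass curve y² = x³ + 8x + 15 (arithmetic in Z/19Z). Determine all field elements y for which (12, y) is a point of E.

x³ + 8x + 15 = 1839 ≡ 15 (mod 19).
15 is a non-residue mod 19; no y exists.

none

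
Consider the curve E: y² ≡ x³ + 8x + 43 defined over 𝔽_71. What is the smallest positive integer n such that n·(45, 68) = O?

3

2P: tangent at (45, 68): λ = (3·45² + 8)/(2·68) ≡ 48/65. 65⁻¹ ≡ 59 (mod 71) since 65·59 = 3835 ≡ 1, so λ ≡ 48·59 ≡ 63.
  x = λ² - 45 - 45 = 3969 - 90 ≡ 45; y = λ·(45 - 45) - 68 ≡ 3. → (45, 3)
3P: (45, 3) + (45, 68): same x and y₁ ≡ -y₂, so the sum is O.
3P = O, so the order is 3.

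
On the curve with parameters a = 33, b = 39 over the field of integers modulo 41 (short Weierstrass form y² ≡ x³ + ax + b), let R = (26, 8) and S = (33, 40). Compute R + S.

(26, 8) + (33, 40). λ = (40 - 8)/(33 - 26) ≡ 32/7 mod 41. 7⁻¹ ≡ 6 (mod 41) since 7·6 = 42 ≡ 1, so λ ≡ 28.
  x = λ² - 26 - 33 = 784 - 59 ≡ 28; y = λ·(26 - 28) - 8 ≡ 18. → (28, 18)

(28, 18)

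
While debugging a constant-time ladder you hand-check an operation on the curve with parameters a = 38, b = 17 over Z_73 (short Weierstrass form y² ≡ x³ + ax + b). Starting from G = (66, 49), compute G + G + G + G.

Repeated addition: build up to 4G.
2G: tangent at (66, 49): λ = (3·66² + 38)/(2·49) ≡ 39/25. 25⁻¹ ≡ 38 (mod 73), so λ ≡ 39·38 ≡ 22.
  x = λ² - 66 - 66 = 484 - 132 ≡ 60; y = λ·(66 - 60) - 49 ≡ 10. → (60, 10)
3G: (60, 10) + (66, 49). λ = (49 - 10)/(66 - 60) ≡ 39/6 mod 73. 6⁻¹ ≡ 61 (mod 73), so λ ≡ 43.
  x = λ² - 60 - 66 = 1849 - 126 ≡ 44; y = λ·(60 - 44) - 10 ≡ 21. → (44, 21)
4G: (44, 21) + (66, 49). λ = (49 - 21)/(66 - 44) ≡ 28/22 mod 73. 22⁻¹ ≡ 10 (mod 73), so λ ≡ 61.
  x = λ² - 44 - 66 = 3721 - 110 ≡ 34; y = λ·(44 - 34) - 21 ≡ 5. → (34, 5)

(34, 5)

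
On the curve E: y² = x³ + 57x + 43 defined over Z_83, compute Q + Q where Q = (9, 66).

tangent at (9, 66): λ = (3·9² + 57)/(2·66) ≡ 51/49. 49⁻¹ ≡ 61 (mod 83) since 49·61 = 2989 ≡ 1, so λ ≡ 51·61 ≡ 40.
  x = λ² - 9 - 9 = 1600 - 18 ≡ 5; y = λ·(9 - 5) - 66 ≡ 11. → (5, 11)

(5, 11)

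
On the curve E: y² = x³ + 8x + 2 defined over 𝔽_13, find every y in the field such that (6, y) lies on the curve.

x³ + 8x + 2 = 266 ≡ 6 (mod 13).
6 is a non-residue mod 13; no y exists.

none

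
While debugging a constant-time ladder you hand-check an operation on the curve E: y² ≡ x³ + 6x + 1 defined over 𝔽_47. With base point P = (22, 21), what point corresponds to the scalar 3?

(2, 16)

Repeated addition: build up to 3P.
2P: tangent at (22, 21): λ = (3·22² + 6)/(2·21) ≡ 1/42. 42⁻¹ ≡ 28 (mod 47), so λ ≡ 1·28 ≡ 28.
  x = λ² - 22 - 22 = 784 - 44 ≡ 35; y = λ·(22 - 35) - 21 ≡ 38. → (35, 38)
3P: (35, 38) + (22, 21). λ = (21 - 38)/(22 - 35) ≡ 30/34 mod 47. 34⁻¹ ≡ 18 (mod 47) since 34·18 = 612 ≡ 1, so λ ≡ 23.
  x = λ² - 35 - 22 = 529 - 57 ≡ 2; y = λ·(35 - 2) - 38 ≡ 16. → (2, 16)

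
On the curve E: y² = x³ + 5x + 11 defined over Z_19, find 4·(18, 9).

Write Q = (18, 9).
Double-and-add on 4 = (100)₂. Start with Q = (18, 9) for the leading 1-bit.
double: tangent at (18, 9): λ = (3·18² + 5)/(2·9) ≡ 8/18. 18⁻¹ ≡ 18 (mod 19) since 18·18 = 324 ≡ 1, so λ ≡ 8·18 ≡ 11.
  x = λ² - 18 - 18 = 121 - 36 ≡ 9; y = λ·(18 - 9) - 9 ≡ 14. → (9, 14)
double: tangent at (9, 14): λ = (3·9² + 5)/(2·14) ≡ 1/9. 9⁻¹ ≡ 17 (mod 19) since 9·17 = 153 ≡ 1, so λ ≡ 1·17 ≡ 17.
  x = λ² - 9 - 9 = 289 - 18 ≡ 5; y = λ·(9 - 5) - 14 ≡ 16. → (5, 16)

(5, 16)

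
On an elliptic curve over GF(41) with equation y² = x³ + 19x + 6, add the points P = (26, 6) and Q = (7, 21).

(26, 35)

(26, 6) + (7, 21). λ = (21 - 6)/(7 - 26) ≡ 15/22 mod 41. 22⁻¹ ≡ 28 (mod 41), so λ ≡ 10.
  x = λ² - 26 - 7 = 100 - 33 ≡ 26; y = λ·(26 - 26) - 6 ≡ 35. → (26, 35)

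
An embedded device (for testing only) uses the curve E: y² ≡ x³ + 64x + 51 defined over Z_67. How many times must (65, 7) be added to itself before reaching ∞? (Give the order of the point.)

5

2P: tangent at (65, 7): λ = (3·65² + 64)/(2·7) ≡ 9/14. 14⁻¹ ≡ 24 (mod 67), so λ ≡ 9·24 ≡ 15.
  x = λ² - 65 - 65 = 225 - 130 ≡ 28; y = λ·(65 - 28) - 7 ≡ 12. → (28, 12)
3P: (28, 12) + (65, 7). λ = (7 - 12)/(65 - 28) ≡ 62/37 mod 67. 37⁻¹ ≡ 29 (mod 67), so λ ≡ 56.
  x = λ² - 28 - 65 = 3136 - 93 ≡ 28; y = λ·(28 - 28) - 12 ≡ 55. → (28, 55)
4P: (28, 55) + (65, 7). λ = (7 - 55)/(65 - 28) ≡ 19/37 mod 67. 37⁻¹ ≡ 29 (mod 67), so λ ≡ 15.
  x = λ² - 28 - 65 = 225 - 93 ≡ 65; y = λ·(28 - 65) - 55 ≡ 60. → (65, 60)
5P: (65, 60) + (65, 7): same x and y₁ ≡ -y₂, so the sum is ∞.
5P = ∞, so the order is 5.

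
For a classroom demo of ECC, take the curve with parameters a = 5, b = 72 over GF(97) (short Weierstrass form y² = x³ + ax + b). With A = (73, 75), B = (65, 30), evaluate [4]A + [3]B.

(35, 32)

First 4A:
Repeated addition: build up to 4A.
2A: tangent at (73, 75): λ = (3·73² + 5)/(2·75) ≡ 84/53. 53⁻¹ ≡ 11 (mod 97) since 53·11 = 583 ≡ 1, so λ ≡ 84·11 ≡ 51.
  x = λ² - 73 - 73 = 2601 - 146 ≡ 30; y = λ·(73 - 30) - 75 ≡ 81. → (30, 81)
3A: (30, 81) + (73, 75). λ = (75 - 81)/(73 - 30) ≡ 91/43 mod 97. 43⁻¹ ≡ 88 (mod 97) since 43·88 = 3784 ≡ 1, so λ ≡ 54.
  x = λ² - 30 - 73 = 2916 - 103 ≡ 0; y = λ·(30 - 0) - 81 ≡ 84. → (0, 84)
4A: (0, 84) + (73, 75). λ = (75 - 84)/(73 - 0) ≡ 88/73 mod 97. 73⁻¹ ≡ 4 (mod 97), so λ ≡ 61.
  x = λ² - 0 - 73 = 3721 - 73 ≡ 59; y = λ·(0 - 59) - 84 ≡ 3. → (59, 3)
4A = (59, 3).
Next 3B:
Repeated addition: build up to 3B.
2B: tangent at (65, 30): λ = (3·65² + 5)/(2·30) ≡ 70/60. 60⁻¹ ≡ 76 (mod 97), so λ ≡ 70·76 ≡ 82.
  x = λ² - 65 - 65 = 6724 - 130 ≡ 95; y = λ·(65 - 95) - 30 ≡ 32. → (95, 32)
3B: (95, 32) + (65, 30). λ = (30 - 32)/(65 - 95) ≡ 95/67 mod 97. 67⁻¹ ≡ 42 (mod 97) since 67·42 = 2814 ≡ 1, so λ ≡ 13.
  x = λ² - 95 - 65 = 169 - 160 ≡ 9; y = λ·(95 - 9) - 32 ≡ 19. → (9, 19)
3B = (9, 19).
Finally 4A + 3B:
(59, 3) + (9, 19). λ = (19 - 3)/(9 - 59) ≡ 16/47 mod 97. 47⁻¹ ≡ 64 (mod 97), so λ ≡ 54.
  x = λ² - 59 - 9 = 2916 - 68 ≡ 35; y = λ·(59 - 35) - 3 ≡ 32. → (35, 32)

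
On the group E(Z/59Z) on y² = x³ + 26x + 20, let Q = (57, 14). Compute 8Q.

Double-and-add on 8 = (1000)₂. Start with Q = (57, 14) for the leading 1-bit.
double: tangent at (57, 14): λ = (3·57² + 26)/(2·14) ≡ 38/28. 28⁻¹ ≡ 19 (mod 59), so λ ≡ 38·19 ≡ 14.
  x = λ² - 57 - 57 = 196 - 114 ≡ 23; y = λ·(57 - 23) - 14 ≡ 49. → (23, 49)
double: tangent at (23, 49): λ = (3·23² + 26)/(2·49) ≡ 20/39. 39⁻¹ ≡ 56 (mod 59) since 39·56 = 2184 ≡ 1, so λ ≡ 20·56 ≡ 58.
  x = λ² - 23 - 23 = 3364 - 46 ≡ 14; y = λ·(23 - 14) - 49 ≡ 1. → (14, 1)
double: tangent at (14, 1): λ = (3·14² + 26)/(2·1) ≡ 24/2. 2⁻¹ ≡ 30 (mod 59), so λ ≡ 24·30 ≡ 12.
  x = λ² - 14 - 14 = 144 - 28 ≡ 57; y = λ·(14 - 57) - 1 ≡ 14. → (57, 14)

(57, 14)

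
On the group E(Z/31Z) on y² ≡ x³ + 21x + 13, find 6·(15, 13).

Write G = (15, 13).
Double-and-add on 6 = (110)₂. Start with G = (15, 13) for the leading 1-bit.
double: tangent at (15, 13): λ = (3·15² + 21)/(2·13) ≡ 14/26. 26⁻¹ ≡ 6 (mod 31), so λ ≡ 14·6 ≡ 22.
  x = λ² - 15 - 15 = 484 - 30 ≡ 20; y = λ·(15 - 20) - 13 ≡ 1. → (20, 1)
add G: (20, 1) + (15, 13). λ = (13 - 1)/(15 - 20) ≡ 12/26 mod 31. 26⁻¹ ≡ 6 (mod 31) since 26·6 = 156 ≡ 1, so λ ≡ 10.
  x = λ² - 20 - 15 = 100 - 35 ≡ 3; y = λ·(20 - 3) - 1 ≡ 14. → (3, 14)
double: tangent at (3, 14): λ = (3·3² + 21)/(2·14) ≡ 17/28. 28⁻¹ ≡ 10 (mod 31) since 28·10 = 280 ≡ 1, so λ ≡ 17·10 ≡ 15.
  x = λ² - 3 - 3 = 225 - 6 ≡ 2; y = λ·(3 - 2) - 14 ≡ 1. → (2, 1)

(2, 1)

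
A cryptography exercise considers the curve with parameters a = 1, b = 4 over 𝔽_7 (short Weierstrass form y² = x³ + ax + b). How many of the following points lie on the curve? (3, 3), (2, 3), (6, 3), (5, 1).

(3, 3): 3² ≡ 2, rhs ≡ 6 → off.
(2, 3): 3² ≡ 2, rhs ≡ 0 → off.
(6, 3): 3² ≡ 2, rhs ≡ 2 → on.
(5, 1): 1² ≡ 1, rhs ≡ 1 → on.

2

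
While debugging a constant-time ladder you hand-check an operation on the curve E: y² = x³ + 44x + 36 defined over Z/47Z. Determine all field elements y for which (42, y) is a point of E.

none

x³ + 44x + 36 = 75972 ≡ 20 (mod 47).
20 is a non-residue mod 47; no y exists.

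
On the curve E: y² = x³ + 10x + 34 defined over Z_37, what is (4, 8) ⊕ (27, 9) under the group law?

(4, 8) + (27, 9). λ = (9 - 8)/(27 - 4) ≡ 1/23 mod 37. 23⁻¹ ≡ 29 (mod 37), so λ ≡ 29.
  x = λ² - 4 - 27 = 841 - 31 ≡ 33; y = λ·(4 - 33) - 8 ≡ 2. → (33, 2)

(33, 2)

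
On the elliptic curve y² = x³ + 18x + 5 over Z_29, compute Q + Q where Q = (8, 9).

tangent at (8, 9): λ = (3·8² + 18)/(2·9) ≡ 7/18. 18⁻¹ ≡ 21 (mod 29), so λ ≡ 7·21 ≡ 2.
  x = λ² - 8 - 8 = 4 - 16 ≡ 17; y = λ·(8 - 17) - 9 ≡ 2. → (17, 2)

(17, 2)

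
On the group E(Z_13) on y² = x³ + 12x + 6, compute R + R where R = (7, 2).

tangent at (7, 2): λ = (3·7² + 12)/(2·2) ≡ 3/4. 4⁻¹ ≡ 10 (mod 13), so λ ≡ 3·10 ≡ 4.
  x = λ² - 7 - 7 = 16 - 14 ≡ 2; y = λ·(7 - 2) - 2 ≡ 5. → (2, 5)

(2, 5)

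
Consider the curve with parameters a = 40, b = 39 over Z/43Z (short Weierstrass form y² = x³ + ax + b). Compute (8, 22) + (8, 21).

The two points share x = 8 and their y-coordinates satisfy 22 + 21 ≡ 0 (mod 43), so they are inverses. Their sum is 𝒪.

O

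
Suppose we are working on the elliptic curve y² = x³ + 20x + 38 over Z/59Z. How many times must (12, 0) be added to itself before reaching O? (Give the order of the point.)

2

2P: (12, 0) + (12, 0): same x and y₁ ≡ -y₂, so the sum is O.
2P = O, so the order is 2.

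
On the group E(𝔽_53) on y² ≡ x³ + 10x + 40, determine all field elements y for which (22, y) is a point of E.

19, 34

x³ + 10x + 40 = 10908 ≡ 43 (mod 53).
Square roots of 43 mod 53: 19 and 34 (since 19² = 361 ≡ 43).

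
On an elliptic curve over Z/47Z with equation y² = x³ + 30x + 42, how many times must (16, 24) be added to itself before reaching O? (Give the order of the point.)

2P: tangent at (16, 24): λ = (3·16² + 30)/(2·24) ≡ 46/1. 1⁻¹ ≡ 1 (mod 47), so λ ≡ 46·1 ≡ 46.
  x = λ² - 16 - 16 = 2116 - 32 ≡ 16; y = λ·(16 - 16) - 24 ≡ 23. → (16, 23)
3P: (16, 23) + (16, 24): same x and y₁ ≡ -y₂, so the sum is O.
3P = O, so the order is 3.

3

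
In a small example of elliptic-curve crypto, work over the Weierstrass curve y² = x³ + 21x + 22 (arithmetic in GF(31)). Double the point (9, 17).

tangent at (9, 17): λ = (3·9² + 21)/(2·17) ≡ 16/3. 3⁻¹ ≡ 21 (mod 31) since 3·21 = 63 ≡ 1, so λ ≡ 16·21 ≡ 26.
  x = λ² - 9 - 9 = 676 - 18 ≡ 7; y = λ·(9 - 7) - 17 ≡ 4. → (7, 4)

(7, 4)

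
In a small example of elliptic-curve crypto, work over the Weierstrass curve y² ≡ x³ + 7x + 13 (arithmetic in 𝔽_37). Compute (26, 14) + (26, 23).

O

The two points share x = 26 and their y-coordinates satisfy 14 + 23 ≡ 0 (mod 37), so they are inverses. Their sum is 𝒪.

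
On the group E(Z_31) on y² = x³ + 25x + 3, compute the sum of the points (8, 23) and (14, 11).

(8, 23) + (14, 11). λ = (11 - 23)/(14 - 8) ≡ 19/6 mod 31. 6⁻¹ ≡ 26 (mod 31), so λ ≡ 29.
  x = λ² - 8 - 14 = 841 - 22 ≡ 13; y = λ·(8 - 13) - 23 ≡ 18. → (13, 18)

(13, 18)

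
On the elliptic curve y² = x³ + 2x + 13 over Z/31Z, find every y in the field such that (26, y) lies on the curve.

x³ + 2x + 13 = 17641 ≡ 2 (mod 31).
Square roots of 2 mod 31: 8 and 23 (since 8² = 64 ≡ 2).

8, 23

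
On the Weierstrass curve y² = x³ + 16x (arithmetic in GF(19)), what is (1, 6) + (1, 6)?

tangent at (1, 6): λ = (3·1² + 16)/(2·6) ≡ 0/12. 12⁻¹ ≡ 8 (mod 19) since 12·8 = 96 ≡ 1, so λ ≡ 0·8 ≡ 0.
  x = λ² - 1 - 1 = 0 - 2 ≡ 17; y = λ·(1 - 17) - 6 ≡ 13. → (17, 13)

(17, 13)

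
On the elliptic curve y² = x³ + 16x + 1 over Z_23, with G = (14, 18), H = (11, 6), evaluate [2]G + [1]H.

O

First 2G:
Repeated addition: build up to 2G.
2G: tangent at (14, 18): λ = (3·14² + 16)/(2·18) ≡ 6/13. 13⁻¹ ≡ 16 (mod 23) since 13·16 = 208 ≡ 1, so λ ≡ 6·16 ≡ 4.
  x = λ² - 14 - 14 = 16 - 28 ≡ 11; y = λ·(14 - 11) - 18 ≡ 17. → (11, 17)
2G = (11, 17).
Finally 2G + H:
(11, 17) + (11, 6): same x and y₁ ≡ -y₂, so the sum is 𝒪.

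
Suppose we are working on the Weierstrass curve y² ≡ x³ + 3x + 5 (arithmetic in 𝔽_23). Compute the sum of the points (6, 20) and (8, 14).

(6, 20) + (8, 14). λ = (14 - 20)/(8 - 6) ≡ 17/2 mod 23. 2⁻¹ ≡ 12 (mod 23) since 2·12 = 24 ≡ 1, so λ ≡ 20.
  x = λ² - 6 - 8 = 400 - 14 ≡ 18; y = λ·(6 - 18) - 20 ≡ 16. → (18, 16)

(18, 16)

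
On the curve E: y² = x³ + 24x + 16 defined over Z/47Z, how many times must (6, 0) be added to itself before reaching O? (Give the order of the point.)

2

2P: (6, 0) + (6, 0): same x and y₁ ≡ -y₂, so the sum is O.
2P = O, so the order is 2.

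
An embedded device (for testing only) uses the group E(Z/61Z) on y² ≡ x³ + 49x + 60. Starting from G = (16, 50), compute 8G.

Double-and-add on 8 = (1000)₂. Start with G = (16, 50) for the leading 1-bit.
double: tangent at (16, 50): λ = (3·16² + 49)/(2·50) ≡ 24/39. 39⁻¹ ≡ 36 (mod 61), so λ ≡ 24·36 ≡ 10.
  x = λ² - 16 - 16 = 100 - 32 ≡ 7; y = λ·(16 - 7) - 50 ≡ 40. → (7, 40)
double: tangent at (7, 40): λ = (3·7² + 49)/(2·40) ≡ 13/19. 19⁻¹ ≡ 45 (mod 61) since 19·45 = 855 ≡ 1, so λ ≡ 13·45 ≡ 36.
  x = λ² - 7 - 7 = 1296 - 14 ≡ 1; y = λ·(7 - 1) - 40 ≡ 54. → (1, 54)
double: tangent at (1, 54): λ = (3·1² + 49)/(2·54) ≡ 52/47. 47⁻¹ ≡ 13 (mod 61) since 47·13 = 611 ≡ 1, so λ ≡ 52·13 ≡ 5.
  x = λ² - 1 - 1 = 25 - 2 ≡ 23; y = λ·(1 - 23) - 54 ≡ 19. → (23, 19)

(23, 19)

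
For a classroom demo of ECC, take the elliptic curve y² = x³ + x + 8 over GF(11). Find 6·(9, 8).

Write G = (9, 8).
Double-and-add on 6 = (110)₂. Start with G = (9, 8) for the leading 1-bit.
double: tangent at (9, 8): λ = (3·9² + 1)/(2·8) ≡ 2/5. 5⁻¹ ≡ 9 (mod 11), so λ ≡ 2·9 ≡ 7.
  x = λ² - 9 - 9 = 49 - 18 ≡ 9; y = λ·(9 - 9) - 8 ≡ 3. → (9, 3)
add G: (9, 3) + (9, 8): same x and y₁ ≡ -y₂, so the sum is O.
double: O + O = O (identity).

O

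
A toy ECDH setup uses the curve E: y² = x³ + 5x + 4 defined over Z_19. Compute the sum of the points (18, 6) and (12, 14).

(18, 6) + (12, 14). λ = (14 - 6)/(12 - 18) ≡ 8/13 mod 19. 13⁻¹ ≡ 3 (mod 19), so λ ≡ 5.
  x = λ² - 18 - 12 = 25 - 30 ≡ 14; y = λ·(18 - 14) - 6 ≡ 14. → (14, 14)

(14, 14)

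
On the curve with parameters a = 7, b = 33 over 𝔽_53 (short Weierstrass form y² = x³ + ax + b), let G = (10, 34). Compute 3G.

(30, 1)

Repeated addition: build up to 3G.
2G: tangent at (10, 34): λ = (3·10² + 7)/(2·34) ≡ 42/15. 15⁻¹ ≡ 46 (mod 53), so λ ≡ 42·46 ≡ 24.
  x = λ² - 10 - 10 = 576 - 20 ≡ 26; y = λ·(10 - 26) - 34 ≡ 6. → (26, 6)
3G: (26, 6) + (10, 34). λ = (34 - 6)/(10 - 26) ≡ 28/37 mod 53. 37⁻¹ ≡ 43 (mod 53) since 37·43 = 1591 ≡ 1, so λ ≡ 38.
  x = λ² - 26 - 10 = 1444 - 36 ≡ 30; y = λ·(26 - 30) - 6 ≡ 1. → (30, 1)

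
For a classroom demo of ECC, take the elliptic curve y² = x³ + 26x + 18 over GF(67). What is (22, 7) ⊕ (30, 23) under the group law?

(19, 66)

(22, 7) + (30, 23). λ = (23 - 7)/(30 - 22) ≡ 16/8 mod 67. 8⁻¹ ≡ 42 (mod 67) since 8·42 = 336 ≡ 1, so λ ≡ 2.
  x = λ² - 22 - 30 = 4 - 52 ≡ 19; y = λ·(22 - 19) - 7 ≡ 66. → (19, 66)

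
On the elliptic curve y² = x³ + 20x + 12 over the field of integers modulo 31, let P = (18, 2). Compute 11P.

Double-and-add on 11 = (1011)₂. Start with P = (18, 2) for the leading 1-bit.
double: tangent at (18, 2): λ = (3·18² + 20)/(2·2) ≡ 0/4. 4⁻¹ ≡ 8 (mod 31) since 4·8 = 32 ≡ 1, so λ ≡ 0·8 ≡ 0.
  x = λ² - 18 - 18 = 0 - 36 ≡ 26; y = λ·(18 - 26) - 2 ≡ 29. → (26, 29)
double: tangent at (26, 29): λ = (3·26² + 20)/(2·29) ≡ 2/27. 27⁻¹ ≡ 23 (mod 31), so λ ≡ 2·23 ≡ 15.
  x = λ² - 26 - 26 = 225 - 52 ≡ 18; y = λ·(26 - 18) - 29 ≡ 29. → (18, 29)
add P: (18, 29) + (18, 2): same x and y₁ ≡ -y₂, so the sum is O.
double: O + O = O (identity).
add P: O + (18, 2) = (18, 2) (identity).

(18, 2)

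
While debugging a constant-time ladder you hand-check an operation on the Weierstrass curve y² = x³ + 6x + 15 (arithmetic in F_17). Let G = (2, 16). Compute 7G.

Repeated addition: build up to 7G.
2G: tangent at (2, 16): λ = (3·2² + 6)/(2·16) ≡ 1/15. 15⁻¹ ≡ 8 (mod 17), so λ ≡ 1·8 ≡ 8.
  x = λ² - 2 - 2 = 64 - 4 ≡ 9; y = λ·(2 - 9) - 16 ≡ 13. → (9, 13)
3G: (9, 13) + (2, 16). λ = (16 - 13)/(2 - 9) ≡ 3/10 mod 17. 10⁻¹ ≡ 12 (mod 17) since 10·12 = 120 ≡ 1, so λ ≡ 2.
  x = λ² - 9 - 2 = 4 - 11 ≡ 10; y = λ·(9 - 10) - 13 ≡ 2. → (10, 2)
4G: (10, 2) + (2, 16). λ = (16 - 2)/(2 - 10) ≡ 14/9 mod 17. 9⁻¹ ≡ 2 (mod 17), so λ ≡ 11.
  x = λ² - 10 - 2 = 121 - 12 ≡ 7; y = λ·(10 - 7) - 2 ≡ 14. → (7, 14)
5G: (7, 14) + (2, 16). λ = (16 - 14)/(2 - 7) ≡ 2/12 mod 17. 12⁻¹ ≡ 10 (mod 17) since 12·10 = 120 ≡ 1, so λ ≡ 3.
  x = λ² - 7 - 2 = 9 - 9 ≡ 0; y = λ·(7 - 0) - 14 ≡ 7. → (0, 7)
6G: (0, 7) + (2, 16). λ = (16 - 7)/(2 - 0) ≡ 9/2 mod 17. 2⁻¹ ≡ 9 (mod 17) since 2·9 = 18 ≡ 1, so λ ≡ 13.
  x = λ² - 0 - 2 = 169 - 2 ≡ 14; y = λ·(0 - 14) - 7 ≡ 15. → (14, 15)
7G: (14, 15) + (2, 16). λ = (16 - 15)/(2 - 14) ≡ 1/5 mod 17. 5⁻¹ ≡ 7 (mod 17), so λ ≡ 7.
  x = λ² - 14 - 2 = 49 - 16 ≡ 16; y = λ·(14 - 16) - 15 ≡ 5. → (16, 5)

(16, 5)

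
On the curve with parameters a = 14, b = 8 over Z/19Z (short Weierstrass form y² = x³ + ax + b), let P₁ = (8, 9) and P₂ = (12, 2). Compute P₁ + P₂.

(8, 9) + (12, 2). λ = (2 - 9)/(12 - 8) ≡ 12/4 mod 19. 4⁻¹ ≡ 5 (mod 19), so λ ≡ 3.
  x = λ² - 8 - 12 = 9 - 20 ≡ 8; y = λ·(8 - 8) - 9 ≡ 10. → (8, 10)

(8, 10)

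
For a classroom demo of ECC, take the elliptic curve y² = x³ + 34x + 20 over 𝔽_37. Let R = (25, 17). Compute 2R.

tangent at (25, 17): λ = (3·25² + 34)/(2·17) ≡ 22/34. 34⁻¹ ≡ 12 (mod 37), so λ ≡ 22·12 ≡ 5.
  x = λ² - 25 - 25 = 25 - 50 ≡ 12; y = λ·(25 - 12) - 17 ≡ 11. → (12, 11)

(12, 11)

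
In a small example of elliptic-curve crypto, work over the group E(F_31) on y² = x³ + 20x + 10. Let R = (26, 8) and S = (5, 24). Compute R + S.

(26, 8) + (5, 24). λ = (24 - 8)/(5 - 26) ≡ 16/10 mod 31. 10⁻¹ ≡ 28 (mod 31), so λ ≡ 14.
  x = λ² - 26 - 5 = 196 - 31 ≡ 10; y = λ·(26 - 10) - 8 ≡ 30. → (10, 30)

(10, 30)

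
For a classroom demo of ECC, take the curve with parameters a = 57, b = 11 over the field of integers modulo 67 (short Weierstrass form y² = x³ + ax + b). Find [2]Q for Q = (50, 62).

(44, 0)

tangent at (50, 62): λ = (3·50² + 57)/(2·62) ≡ 53/57. 57⁻¹ ≡ 20 (mod 67) since 57·20 = 1140 ≡ 1, so λ ≡ 53·20 ≡ 55.
  x = λ² - 50 - 50 = 3025 - 100 ≡ 44; y = λ·(50 - 44) - 62 ≡ 0. → (44, 0)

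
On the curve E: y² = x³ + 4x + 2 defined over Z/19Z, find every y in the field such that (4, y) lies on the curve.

x³ + 4x + 2 = 82 ≡ 6 (mod 19).
Square roots of 6 mod 19: 5 and 14 (since 5² = 25 ≡ 6).

5, 14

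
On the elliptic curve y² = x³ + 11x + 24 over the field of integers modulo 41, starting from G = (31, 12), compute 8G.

(12, 30)

Double-and-add on 8 = (1000)₂. Start with G = (31, 12) for the leading 1-bit.
double: tangent at (31, 12): λ = (3·31² + 11)/(2·12) ≡ 24/24. 24⁻¹ ≡ 12 (mod 41), so λ ≡ 24·12 ≡ 1.
  x = λ² - 31 - 31 = 1 - 62 ≡ 21; y = λ·(31 - 21) - 12 ≡ 39. → (21, 39)
double: tangent at (21, 39): λ = (3·21² + 11)/(2·39) ≡ 22/37. 37⁻¹ ≡ 10 (mod 41) since 37·10 = 370 ≡ 1, so λ ≡ 22·10 ≡ 15.
  x = λ² - 21 - 21 = 225 - 42 ≡ 19; y = λ·(21 - 19) - 39 ≡ 32. → (19, 32)
double: tangent at (19, 32): λ = (3·19² + 11)/(2·32) ≡ 28/23. 23⁻¹ ≡ 25 (mod 41), so λ ≡ 28·25 ≡ 3.
  x = λ² - 19 - 19 = 9 - 38 ≡ 12; y = λ·(19 - 12) - 32 ≡ 30. → (12, 30)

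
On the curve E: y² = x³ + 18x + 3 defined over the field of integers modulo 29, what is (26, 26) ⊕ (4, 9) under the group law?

(12, 27)

(26, 26) + (4, 9). λ = (9 - 26)/(4 - 26) ≡ 12/7 mod 29. 7⁻¹ ≡ 25 (mod 29), so λ ≡ 10.
  x = λ² - 26 - 4 = 100 - 30 ≡ 12; y = λ·(26 - 12) - 26 ≡ 27. → (12, 27)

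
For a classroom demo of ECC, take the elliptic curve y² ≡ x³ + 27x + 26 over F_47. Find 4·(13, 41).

(6, 34)

Write Q = (13, 41).
Double-and-add on 4 = (100)₂. Start with Q = (13, 41) for the leading 1-bit.
double: tangent at (13, 41): λ = (3·13² + 27)/(2·41) ≡ 17/35. 35⁻¹ ≡ 43 (mod 47), so λ ≡ 17·43 ≡ 26.
  x = λ² - 13 - 13 = 676 - 26 ≡ 39; y = λ·(13 - 39) - 41 ≡ 35. → (39, 35)
double: tangent at (39, 35): λ = (3·39² + 27)/(2·35) ≡ 31/23. 23⁻¹ ≡ 45 (mod 47), so λ ≡ 31·45 ≡ 32.
  x = λ² - 39 - 39 = 1024 - 78 ≡ 6; y = λ·(39 - 6) - 35 ≡ 34. → (6, 34)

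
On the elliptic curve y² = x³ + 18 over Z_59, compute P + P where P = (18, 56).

tangent at (18, 56): λ = (3·18² + 0)/(2·56) ≡ 28/53. 53⁻¹ ≡ 49 (mod 59), so λ ≡ 28·49 ≡ 15.
  x = λ² - 18 - 18 = 225 - 36 ≡ 12; y = λ·(18 - 12) - 56 ≡ 34. → (12, 34)

(12, 34)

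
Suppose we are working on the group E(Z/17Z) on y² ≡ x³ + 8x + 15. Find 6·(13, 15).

(0, 10)

Write G = (13, 15).
Repeated addition: build up to 6G.
2G: tangent at (13, 15): λ = (3·13² + 8)/(2·15) ≡ 5/13. 13⁻¹ ≡ 4 (mod 17), so λ ≡ 5·4 ≡ 3.
  x = λ² - 13 - 13 = 9 - 26 ≡ 0; y = λ·(13 - 0) - 15 ≡ 7. → (0, 7)
3G: (0, 7) + (13, 15). λ = (15 - 7)/(13 - 0) ≡ 8/13 mod 17. 13⁻¹ ≡ 4 (mod 17), so λ ≡ 15.
  x = λ² - 0 - 13 = 225 - 13 ≡ 8; y = λ·(0 - 8) - 7 ≡ 9. → (8, 9)
4G: (8, 9) + (13, 15). λ = (15 - 9)/(13 - 8) ≡ 6/5 mod 17. 5⁻¹ ≡ 7 (mod 17) since 5·7 = 35 ≡ 1, so λ ≡ 8.
  x = λ² - 8 - 13 = 64 - 21 ≡ 9; y = λ·(8 - 9) - 9 ≡ 0. → (9, 0)
5G: (9, 0) + (13, 15). λ = (15 - 0)/(13 - 9) ≡ 15/4 mod 17. 4⁻¹ ≡ 13 (mod 17), so λ ≡ 8.
  x = λ² - 9 - 13 = 64 - 22 ≡ 8; y = λ·(9 - 8) - 0 ≡ 8. → (8, 8)
6G: (8, 8) + (13, 15). λ = (15 - 8)/(13 - 8) ≡ 7/5 mod 17. 5⁻¹ ≡ 7 (mod 17), so λ ≡ 15.
  x = λ² - 8 - 13 = 225 - 21 ≡ 0; y = λ·(8 - 0) - 8 ≡ 10. → (0, 10)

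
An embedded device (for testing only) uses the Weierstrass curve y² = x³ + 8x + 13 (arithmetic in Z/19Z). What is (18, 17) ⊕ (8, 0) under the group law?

(18, 17) + (8, 0). λ = (0 - 17)/(8 - 18) ≡ 2/9 mod 19. 9⁻¹ ≡ 17 (mod 19) since 9·17 = 153 ≡ 1, so λ ≡ 15.
  x = λ² - 18 - 8 = 225 - 26 ≡ 9; y = λ·(18 - 9) - 17 ≡ 4. → (9, 4)

(9, 4)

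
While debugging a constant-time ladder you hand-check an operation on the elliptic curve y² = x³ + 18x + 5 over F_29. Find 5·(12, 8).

Write P = (12, 8).
Repeated addition: build up to 5P.
2P: tangent at (12, 8): λ = (3·12² + 18)/(2·8) ≡ 15/16. 16⁻¹ ≡ 20 (mod 29), so λ ≡ 15·20 ≡ 10.
  x = λ² - 12 - 12 = 100 - 24 ≡ 18; y = λ·(12 - 18) - 8 ≡ 19. → (18, 19)
3P: (18, 19) + (12, 8). λ = (8 - 19)/(12 - 18) ≡ 18/23 mod 29. 23⁻¹ ≡ 24 (mod 29), so λ ≡ 26.
  x = λ² - 18 - 12 = 676 - 30 ≡ 8; y = λ·(18 - 8) - 19 ≡ 9. → (8, 9)
4P: (8, 9) + (12, 8). λ = (8 - 9)/(12 - 8) ≡ 28/4 mod 29. 4⁻¹ ≡ 22 (mod 29), so λ ≡ 7.
  x = λ² - 8 - 12 = 49 - 20 ≡ 0; y = λ·(8 - 0) - 9 ≡ 18. → (0, 18)
5P: (0, 18) + (12, 8). λ = (8 - 18)/(12 - 0) ≡ 19/12 mod 29. 12⁻¹ ≡ 17 (mod 29), so λ ≡ 4.
  x = λ² - 0 - 12 = 16 - 12 ≡ 4; y = λ·(0 - 4) - 18 ≡ 24. → (4, 24)

(4, 24)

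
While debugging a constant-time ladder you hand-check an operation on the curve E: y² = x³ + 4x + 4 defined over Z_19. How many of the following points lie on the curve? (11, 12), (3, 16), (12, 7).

1

(11, 12): 12² ≡ 11, rhs ≡ 11 → on.
(3, 16): 16² ≡ 9, rhs ≡ 5 → off.
(12, 7): 7² ≡ 11, rhs ≡ 13 → off.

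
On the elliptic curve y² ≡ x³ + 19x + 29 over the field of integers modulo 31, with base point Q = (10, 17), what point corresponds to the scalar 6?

Repeated addition: build up to 6Q.
2Q: tangent at (10, 17): λ = (3·10² + 19)/(2·17) ≡ 9/3. 3⁻¹ ≡ 21 (mod 31), so λ ≡ 9·21 ≡ 3.
  x = λ² - 10 - 10 = 9 - 20 ≡ 20; y = λ·(10 - 20) - 17 ≡ 15. → (20, 15)
3Q: (20, 15) + (10, 17). λ = (17 - 15)/(10 - 20) ≡ 2/21 mod 31. 21⁻¹ ≡ 3 (mod 31), so λ ≡ 6.
  x = λ² - 20 - 10 = 36 - 30 ≡ 6; y = λ·(20 - 6) - 15 ≡ 7. → (6, 7)
4Q: (6, 7) + (10, 17). λ = (17 - 7)/(10 - 6) ≡ 10/4 mod 31. 4⁻¹ ≡ 8 (mod 31), so λ ≡ 18.
  x = λ² - 6 - 10 = 324 - 16 ≡ 29; y = λ·(6 - 29) - 7 ≡ 13. → (29, 13)
5Q: (29, 13) + (10, 17). λ = (17 - 13)/(10 - 29) ≡ 4/12 mod 31. 12⁻¹ ≡ 13 (mod 31) since 12·13 = 156 ≡ 1, so λ ≡ 21.
  x = λ² - 29 - 10 = 441 - 39 ≡ 30; y = λ·(29 - 30) - 13 ≡ 28. → (30, 28)
6Q: (30, 28) + (10, 17). λ = (17 - 28)/(10 - 30) ≡ 20/11 mod 31. 11⁻¹ ≡ 17 (mod 31) since 11·17 = 187 ≡ 1, so λ ≡ 30.
  x = λ² - 30 - 10 = 900 - 40 ≡ 23; y = λ·(30 - 23) - 28 ≡ 27. → (23, 27)

(23, 27)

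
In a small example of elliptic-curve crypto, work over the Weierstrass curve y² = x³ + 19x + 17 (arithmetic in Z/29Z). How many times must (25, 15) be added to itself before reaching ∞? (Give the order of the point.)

2P: tangent at (25, 15): λ = (3·25² + 19)/(2·15) ≡ 9/1. 1⁻¹ ≡ 1 (mod 29) since 1·1 = 1 ≡ 1, so λ ≡ 9·1 ≡ 9.
  x = λ² - 25 - 25 = 81 - 50 ≡ 2; y = λ·(25 - 2) - 15 ≡ 18. → (2, 18)
3P: (2, 18) + (25, 15). λ = (15 - 18)/(25 - 2) ≡ 26/23 mod 29. 23⁻¹ ≡ 24 (mod 29), so λ ≡ 15.
  x = λ² - 2 - 25 = 225 - 27 ≡ 24; y = λ·(2 - 24) - 18 ≡ 0. → (24, 0)
4P: (24, 0) + (25, 15). λ = (15 - 0)/(25 - 24) ≡ 15/1 mod 29. 1⁻¹ ≡ 1 (mod 29) since 1·1 = 1 ≡ 1, so λ ≡ 15.
  x = λ² - 24 - 25 = 225 - 49 ≡ 2; y = λ·(24 - 2) - 0 ≡ 11. → (2, 11)
5P: (2, 11) + (25, 15). λ = (15 - 11)/(25 - 2) ≡ 4/23 mod 29. 23⁻¹ ≡ 24 (mod 29), so λ ≡ 9.
  x = λ² - 2 - 25 = 81 - 27 ≡ 25; y = λ·(2 - 25) - 11 ≡ 14. → (25, 14)
6P: (25, 14) + (25, 15): same x and y₁ ≡ -y₂, so the sum is ∞.
6P = ∞, so the order is 6.

6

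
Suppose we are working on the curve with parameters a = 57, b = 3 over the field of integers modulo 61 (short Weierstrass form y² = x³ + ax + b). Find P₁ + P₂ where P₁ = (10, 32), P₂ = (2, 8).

(10, 32) + (2, 8). λ = (8 - 32)/(2 - 10) ≡ 37/53 mod 61. 53⁻¹ ≡ 38 (mod 61) since 53·38 = 2014 ≡ 1, so λ ≡ 3.
  x = λ² - 10 - 2 = 9 - 12 ≡ 58; y = λ·(10 - 58) - 32 ≡ 7. → (58, 7)

(58, 7)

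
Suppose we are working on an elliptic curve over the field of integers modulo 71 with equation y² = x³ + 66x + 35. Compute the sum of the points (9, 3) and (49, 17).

(63, 42)

(9, 3) + (49, 17). λ = (17 - 3)/(49 - 9) ≡ 14/40 mod 71. 40⁻¹ ≡ 16 (mod 71), so λ ≡ 11.
  x = λ² - 9 - 49 = 121 - 58 ≡ 63; y = λ·(9 - 63) - 3 ≡ 42. → (63, 42)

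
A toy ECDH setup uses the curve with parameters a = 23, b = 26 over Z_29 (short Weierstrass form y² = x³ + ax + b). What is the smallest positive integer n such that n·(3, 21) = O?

12

2P: tangent at (3, 21): λ = (3·3² + 23)/(2·21) ≡ 21/13. 13⁻¹ ≡ 9 (mod 29), so λ ≡ 21·9 ≡ 15.
  x = λ² - 3 - 3 = 225 - 6 ≡ 16; y = λ·(3 - 16) - 21 ≡ 16. → (16, 16)
3P: (16, 16) + (3, 21). λ = (21 - 16)/(3 - 16) ≡ 5/16 mod 29. 16⁻¹ ≡ 20 (mod 29), so λ ≡ 13.
  x = λ² - 16 - 3 = 169 - 19 ≡ 5; y = λ·(16 - 5) - 16 ≡ 11. → (5, 11)
4P: (5, 11) + (3, 21). λ = (21 - 11)/(3 - 5) ≡ 10/27 mod 29. 27⁻¹ ≡ 14 (mod 29), so λ ≡ 24.
  x = λ² - 5 - 3 = 576 - 8 ≡ 17; y = λ·(5 - 17) - 11 ≡ 20. → (17, 20)
5P: (17, 20) + (3, 21). λ = (21 - 20)/(3 - 17) ≡ 1/15 mod 29. 15⁻¹ ≡ 2 (mod 29), so λ ≡ 2.
  x = λ² - 17 - 3 = 4 - 20 ≡ 13; y = λ·(17 - 13) - 20 ≡ 17. → (13, 17)
6P: (13, 17) + (3, 21). λ = (21 - 17)/(3 - 13) ≡ 4/19 mod 29. 19⁻¹ ≡ 26 (mod 29) since 19·26 = 494 ≡ 1, so λ ≡ 17.
  x = λ² - 13 - 3 = 289 - 16 ≡ 12; y = λ·(13 - 12) - 17 ≡ 0. → (12, 0)
7P: (12, 0) + (3, 21). λ = (21 - 0)/(3 - 12) ≡ 21/20 mod 29. 20⁻¹ ≡ 16 (mod 29) since 20·16 = 320 ≡ 1, so λ ≡ 17.
  x = λ² - 12 - 3 = 289 - 15 ≡ 13; y = λ·(12 - 13) - 0 ≡ 12. → (13, 12)
8P: (13, 12) + (3, 21). λ = (21 - 12)/(3 - 13) ≡ 9/19 mod 29. 19⁻¹ ≡ 26 (mod 29), so λ ≡ 2.
  x = λ² - 13 - 3 = 4 - 16 ≡ 17; y = λ·(13 - 17) - 12 ≡ 9. → (17, 9)
9P: (17, 9) + (3, 21). λ = (21 - 9)/(3 - 17) ≡ 12/15 mod 29. 15⁻¹ ≡ 2 (mod 29) since 15·2 = 30 ≡ 1, so λ ≡ 24.
  x = λ² - 17 - 3 = 576 - 20 ≡ 5; y = λ·(17 - 5) - 9 ≡ 18. → (5, 18)
10P: (5, 18) + (3, 21). λ = (21 - 18)/(3 - 5) ≡ 3/27 mod 29. 27⁻¹ ≡ 14 (mod 29) since 27·14 = 378 ≡ 1, so λ ≡ 13.
  x = λ² - 5 - 3 = 169 - 8 ≡ 16; y = λ·(5 - 16) - 18 ≡ 13. → (16, 13)
11P: (16, 13) + (3, 21). λ = (21 - 13)/(3 - 16) ≡ 8/16 mod 29. 16⁻¹ ≡ 20 (mod 29), so λ ≡ 15.
  x = λ² - 16 - 3 = 225 - 19 ≡ 3; y = λ·(16 - 3) - 13 ≡ 8. → (3, 8)
12P: (3, 8) + (3, 21): same x and y₁ ≡ -y₂, so the sum is O.
12P = O, so the order is 12.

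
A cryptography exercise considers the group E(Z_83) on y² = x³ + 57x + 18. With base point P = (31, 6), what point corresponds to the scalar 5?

Repeated addition: build up to 5P.
2P: tangent at (31, 6): λ = (3·31² + 57)/(2·6) ≡ 35/12. 12⁻¹ ≡ 7 (mod 83), so λ ≡ 35·7 ≡ 79.
  x = λ² - 31 - 31 = 6241 - 62 ≡ 37; y = λ·(31 - 37) - 6 ≡ 18. → (37, 18)
3P: (37, 18) + (31, 6). λ = (6 - 18)/(31 - 37) ≡ 71/77 mod 83. 77⁻¹ ≡ 69 (mod 83), so λ ≡ 2.
  x = λ² - 37 - 31 = 4 - 68 ≡ 19; y = λ·(37 - 19) - 18 ≡ 18. → (19, 18)
4P: (19, 18) + (31, 6). λ = (6 - 18)/(31 - 19) ≡ 71/12 mod 83. 12⁻¹ ≡ 7 (mod 83), so λ ≡ 82.
  x = λ² - 19 - 31 = 6724 - 50 ≡ 34; y = λ·(19 - 34) - 18 ≡ 80. → (34, 80)
5P: (34, 80) + (31, 6). λ = (6 - 80)/(31 - 34) ≡ 9/80 mod 83. 80⁻¹ ≡ 55 (mod 83), so λ ≡ 80.
  x = λ² - 34 - 31 = 6400 - 65 ≡ 27; y = λ·(34 - 27) - 80 ≡ 65. → (27, 65)

(27, 65)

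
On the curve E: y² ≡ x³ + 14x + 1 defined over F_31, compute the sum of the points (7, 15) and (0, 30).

(21, 15)

(7, 15) + (0, 30). λ = (30 - 15)/(0 - 7) ≡ 15/24 mod 31. 24⁻¹ ≡ 22 (mod 31), so λ ≡ 20.
  x = λ² - 7 - 0 = 400 - 7 ≡ 21; y = λ·(7 - 21) - 15 ≡ 15. → (21, 15)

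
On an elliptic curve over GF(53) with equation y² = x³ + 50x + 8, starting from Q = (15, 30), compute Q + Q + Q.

Repeated addition: build up to 3Q.
2Q: tangent at (15, 30): λ = (3·15² + 50)/(2·30) ≡ 36/7. 7⁻¹ ≡ 38 (mod 53), so λ ≡ 36·38 ≡ 43.
  x = λ² - 15 - 15 = 1849 - 30 ≡ 17; y = λ·(15 - 17) - 30 ≡ 43. → (17, 43)
3Q: (17, 43) + (15, 30). λ = (30 - 43)/(15 - 17) ≡ 40/51 mod 53. 51⁻¹ ≡ 26 (mod 53), so λ ≡ 33.
  x = λ² - 17 - 15 = 1089 - 32 ≡ 50; y = λ·(17 - 50) - 43 ≡ 34. → (50, 34)

(50, 34)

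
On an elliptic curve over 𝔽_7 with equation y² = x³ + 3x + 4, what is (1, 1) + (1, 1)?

tangent at (1, 1): λ = (3·1² + 3)/(2·1) ≡ 6/2. 2⁻¹ ≡ 4 (mod 7), so λ ≡ 6·4 ≡ 3.
  x = λ² - 1 - 1 = 9 - 2 ≡ 0; y = λ·(1 - 0) - 1 ≡ 2. → (0, 2)

(0, 2)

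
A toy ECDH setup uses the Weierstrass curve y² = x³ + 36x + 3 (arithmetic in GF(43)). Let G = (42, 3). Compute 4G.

(17, 29)

Double-and-add on 4 = (100)₂. Start with G = (42, 3) for the leading 1-bit.
double: tangent at (42, 3): λ = (3·42² + 36)/(2·3) ≡ 39/6. 6⁻¹ ≡ 36 (mod 43) since 6·36 = 216 ≡ 1, so λ ≡ 39·36 ≡ 28.
  x = λ² - 42 - 42 = 784 - 84 ≡ 12; y = λ·(42 - 12) - 3 ≡ 20. → (12, 20)
double: tangent at (12, 20): λ = (3·12² + 36)/(2·20) ≡ 38/40. 40⁻¹ ≡ 14 (mod 43), so λ ≡ 38·14 ≡ 16.
  x = λ² - 12 - 12 = 256 - 24 ≡ 17; y = λ·(12 - 17) - 20 ≡ 29. → (17, 29)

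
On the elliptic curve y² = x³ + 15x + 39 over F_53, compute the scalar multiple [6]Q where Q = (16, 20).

Double-and-add on 6 = (110)₂. Start with Q = (16, 20) for the leading 1-bit.
double: tangent at (16, 20): λ = (3·16² + 15)/(2·20) ≡ 41/40. 40⁻¹ ≡ 4 (mod 53), so λ ≡ 41·4 ≡ 5.
  x = λ² - 16 - 16 = 25 - 32 ≡ 46; y = λ·(16 - 46) - 20 ≡ 42. → (46, 42)
add Q: (46, 42) + (16, 20). λ = (20 - 42)/(16 - 46) ≡ 31/23 mod 53. 23⁻¹ ≡ 30 (mod 53), so λ ≡ 29.
  x = λ² - 46 - 16 = 841 - 62 ≡ 37; y = λ·(46 - 37) - 42 ≡ 7. → (37, 7)
double: tangent at (37, 7): λ = (3·37² + 15)/(2·7) ≡ 41/14. 14⁻¹ ≡ 19 (mod 53) since 14·19 = 266 ≡ 1, so λ ≡ 41·19 ≡ 37.
  x = λ² - 37 - 37 = 1369 - 74 ≡ 23; y = λ·(37 - 23) - 7 ≡ 34. → (23, 34)

(23, 34)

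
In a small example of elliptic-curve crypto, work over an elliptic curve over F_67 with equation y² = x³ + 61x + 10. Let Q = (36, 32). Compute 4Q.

Double-and-add on 4 = (100)₂. Start with Q = (36, 32) for the leading 1-bit.
double: tangent at (36, 32): λ = (3·36² + 61)/(2·32) ≡ 63/64. 64⁻¹ ≡ 22 (mod 67) since 64·22 = 1408 ≡ 1, so λ ≡ 63·22 ≡ 46.
  x = λ² - 36 - 36 = 2116 - 72 ≡ 34; y = λ·(36 - 34) - 32 ≡ 60. → (34, 60)
double: tangent at (34, 60): λ = (3·34² + 61)/(2·60) ≡ 45/53. 53⁻¹ ≡ 43 (mod 67), so λ ≡ 45·43 ≡ 59.
  x = λ² - 34 - 34 = 3481 - 68 ≡ 63; y = λ·(34 - 63) - 60 ≡ 38. → (63, 38)

(63, 38)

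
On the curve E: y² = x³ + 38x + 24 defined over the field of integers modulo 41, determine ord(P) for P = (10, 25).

2P: tangent at (10, 25): λ = (3·10² + 38)/(2·25) ≡ 10/9. 9⁻¹ ≡ 32 (mod 41), so λ ≡ 10·32 ≡ 33.
  x = λ² - 10 - 10 = 1089 - 20 ≡ 3; y = λ·(10 - 3) - 25 ≡ 1. → (3, 1)
3P: (3, 1) + (10, 25). λ = (25 - 1)/(10 - 3) ≡ 24/7 mod 41. 7⁻¹ ≡ 6 (mod 41), so λ ≡ 21.
  x = λ² - 3 - 10 = 441 - 13 ≡ 18; y = λ·(3 - 18) - 1 ≡ 12. → (18, 12)
4P: (18, 12) + (10, 25). λ = (25 - 12)/(10 - 18) ≡ 13/33 mod 41. 33⁻¹ ≡ 5 (mod 41) since 33·5 = 165 ≡ 1, so λ ≡ 24.
  x = λ² - 18 - 10 = 576 - 28 ≡ 15; y = λ·(18 - 15) - 12 ≡ 19. → (15, 19)
5P: (15, 19) + (10, 25). λ = (25 - 19)/(10 - 15) ≡ 6/36 mod 41. 36⁻¹ ≡ 8 (mod 41), so λ ≡ 7.
  x = λ² - 15 - 10 = 49 - 25 ≡ 24; y = λ·(15 - 24) - 19 ≡ 0. → (24, 0)
6P: (24, 0) + (10, 25). λ = (25 - 0)/(10 - 24) ≡ 25/27 mod 41. 27⁻¹ ≡ 38 (mod 41), so λ ≡ 7.
  x = λ² - 24 - 10 = 49 - 34 ≡ 15; y = λ·(24 - 15) - 0 ≡ 22. → (15, 22)
7P: (15, 22) + (10, 25). λ = (25 - 22)/(10 - 15) ≡ 3/36 mod 41. 36⁻¹ ≡ 8 (mod 41), so λ ≡ 24.
  x = λ² - 15 - 10 = 576 - 25 ≡ 18; y = λ·(15 - 18) - 22 ≡ 29. → (18, 29)
8P: (18, 29) + (10, 25). λ = (25 - 29)/(10 - 18) ≡ 37/33 mod 41. 33⁻¹ ≡ 5 (mod 41), so λ ≡ 21.
  x = λ² - 18 - 10 = 441 - 28 ≡ 3; y = λ·(18 - 3) - 29 ≡ 40. → (3, 40)
9P: (3, 40) + (10, 25). λ = (25 - 40)/(10 - 3) ≡ 26/7 mod 41. 7⁻¹ ≡ 6 (mod 41), so λ ≡ 33.
  x = λ² - 3 - 10 = 1089 - 13 ≡ 10; y = λ·(3 - 10) - 40 ≡ 16. → (10, 16)
10P: (10, 16) + (10, 25): same x and y₁ ≡ -y₂, so the sum is O.
10P = O, so the order is 10.

10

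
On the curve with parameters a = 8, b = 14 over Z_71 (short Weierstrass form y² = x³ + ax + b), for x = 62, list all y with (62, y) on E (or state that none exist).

none

x³ + 8x + 14 = 238838 ≡ 65 (mod 71).
65 is a non-residue mod 71; no y exists.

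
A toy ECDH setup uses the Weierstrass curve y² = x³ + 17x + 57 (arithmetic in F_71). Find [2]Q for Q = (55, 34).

(18, 35)

tangent at (55, 34): λ = (3·55² + 17)/(2·34) ≡ 4/68. 68⁻¹ ≡ 47 (mod 71), so λ ≡ 4·47 ≡ 46.
  x = λ² - 55 - 55 = 2116 - 110 ≡ 18; y = λ·(55 - 18) - 34 ≡ 35. → (18, 35)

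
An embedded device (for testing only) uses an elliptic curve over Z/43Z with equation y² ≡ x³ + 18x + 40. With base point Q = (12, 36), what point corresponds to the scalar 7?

Double-and-add on 7 = (111)₂. Start with Q = (12, 36) for the leading 1-bit.
double: tangent at (12, 36): λ = (3·12² + 18)/(2·36) ≡ 20/29. 29⁻¹ ≡ 3 (mod 43), so λ ≡ 20·3 ≡ 17.
  x = λ² - 12 - 12 = 289 - 24 ≡ 7; y = λ·(12 - 7) - 36 ≡ 6. → (7, 6)
add Q: (7, 6) + (12, 36). λ = (36 - 6)/(12 - 7) ≡ 30/5 mod 43. 5⁻¹ ≡ 26 (mod 43), so λ ≡ 6.
  x = λ² - 7 - 12 = 36 - 19 ≡ 17; y = λ·(7 - 17) - 6 ≡ 20. → (17, 20)
double: tangent at (17, 20): λ = (3·17² + 18)/(2·20) ≡ 25/40. 40⁻¹ ≡ 14 (mod 43), so λ ≡ 25·14 ≡ 6.
  x = λ² - 17 - 17 = 36 - 34 ≡ 2; y = λ·(17 - 2) - 20 ≡ 27. → (2, 27)
add Q: (2, 27) + (12, 36). λ = (36 - 27)/(12 - 2) ≡ 9/10 mod 43. 10⁻¹ ≡ 13 (mod 43), so λ ≡ 31.
  x = λ² - 2 - 12 = 961 - 14 ≡ 1; y = λ·(2 - 1) - 27 ≡ 4. → (1, 4)

(1, 4)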